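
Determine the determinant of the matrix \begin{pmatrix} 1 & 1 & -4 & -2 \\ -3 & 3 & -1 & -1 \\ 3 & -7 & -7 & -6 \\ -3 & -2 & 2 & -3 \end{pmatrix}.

The determinant is 235.

Expand along row 1:
  + (1) · M_11   where M_11 = det([3 -1 -1; -7 -7 -6; -2 2 -3]) = 136
  − (1) · M_12   where M_12 = det([-3 -1 -1; 3 -7 -6; -3 2 -3]) = -111
  + (-4) · M_13   where M_13 = det([-3 3 -1; 3 -7 -6; -3 -2 -3]) = 81
  − (-2) · M_14   where M_14 = det([-3 3 -1; 3 -7 -7; -3 -2 2]) = 156
det = (+1)·(1)·(136) + (-1)·(1)·(-111) + (+1)·(-4)·(81) + (-1)·(-2)·(156) = 235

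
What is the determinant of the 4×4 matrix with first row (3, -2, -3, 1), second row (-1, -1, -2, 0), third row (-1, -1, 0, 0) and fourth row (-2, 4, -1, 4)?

The determinant is -52.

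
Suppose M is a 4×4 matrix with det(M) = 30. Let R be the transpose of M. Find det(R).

The determinant is 30.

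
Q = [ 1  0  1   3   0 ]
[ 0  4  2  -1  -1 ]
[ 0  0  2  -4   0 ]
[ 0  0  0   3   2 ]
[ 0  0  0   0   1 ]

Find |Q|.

Q is upper triangular, so det(Q) is the product of the diagonal entries:
det = (1) · (4) · (2) · (3) · (1) = 24

|Q| = 24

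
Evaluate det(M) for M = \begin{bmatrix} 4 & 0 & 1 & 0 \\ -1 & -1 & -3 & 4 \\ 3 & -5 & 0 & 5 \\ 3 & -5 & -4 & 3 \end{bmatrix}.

Expand along row 1 (it has 2 zeros):
  + (4) · M_11   where M_11 = det([-1 -3 4; -5 0 5; -5 -4 3]) = 90
  + (1) · M_13   where M_13 = det([-1 -1 4; 3 -5 5; 3 -5 3]) = -16
det = (+1)·(4)·(90) + (+1)·(1)·(-16) = 344

The determinant is 344.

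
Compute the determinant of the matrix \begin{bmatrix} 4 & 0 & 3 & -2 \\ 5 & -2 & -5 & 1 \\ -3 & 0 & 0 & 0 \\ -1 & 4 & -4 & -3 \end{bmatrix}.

Expand along row 3 (it has 3 zeros):
  + (-3) · M_31   where M_31 = det([0 3 -2; -2 -5 1; 4 -4 -3]) = -62
det = (+1)·(-3)·(-62) = 186

The determinant is 186.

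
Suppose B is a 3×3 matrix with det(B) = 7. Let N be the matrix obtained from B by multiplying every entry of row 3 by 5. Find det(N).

The determinant is 35.

Scaling one row by 5 multiplies the determinant by 5.
det(N) = (5)·(7) = 35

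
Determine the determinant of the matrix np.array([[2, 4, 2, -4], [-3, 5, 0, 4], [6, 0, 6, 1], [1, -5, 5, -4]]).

-1642

Expand along row 2 (it has 1 zero):
  − (-3) · M_21   where M_21 = det([4 2 -4; 0 6 1; -5 5 -4]) = -246
  + (5) · M_22   where M_22 = det([2 2 -4; 6 6 1; 1 5 -4]) = -104
  + (4) · M_24   where M_24 = det([2 4 2; 6 0 6; 1 -5 5]) = -96
det = (-1)·(-3)·(-246) + (+1)·(5)·(-104) + (+1)·(4)·(-96) = -1642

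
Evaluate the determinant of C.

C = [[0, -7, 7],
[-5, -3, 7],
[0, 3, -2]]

|C| = -35

Expand along column 1:
  − (-5) · |-7 7; 3 -2| = −(-5)·(14 − 21) = -35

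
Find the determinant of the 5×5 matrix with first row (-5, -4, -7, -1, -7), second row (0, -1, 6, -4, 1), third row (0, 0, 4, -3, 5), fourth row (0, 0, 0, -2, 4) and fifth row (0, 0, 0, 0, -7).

280

The matrix is upper triangular, so the determinant is the product of the diagonal entries:
det = (-5) · (-1) · (4) · (-2) · (-7) = 280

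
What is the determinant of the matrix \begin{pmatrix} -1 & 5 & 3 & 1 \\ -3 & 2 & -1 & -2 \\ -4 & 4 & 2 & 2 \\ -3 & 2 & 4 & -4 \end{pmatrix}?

The determinant is -330.

Expand along row 1:
  + (-1) · M_11   where M_11 = det([2 -1 -2; 4 2 2; 2 4 -4]) = -76
  − (5) · M_12   where M_12 = det([-3 -1 -2; -4 2 2; -3 4 -4]) = 90
  + (3) · M_13   where M_13 = det([-3 2 -2; -4 4 2; -3 2 -4]) = 8
  − (1) · M_14   where M_14 = det([-3 2 -1; -4 4 2; -3 2 4]) = -20
det = (+1)·(-1)·(-76) + (-1)·(5)·(90) + (+1)·(3)·(8) + (-1)·(1)·(-20) = -330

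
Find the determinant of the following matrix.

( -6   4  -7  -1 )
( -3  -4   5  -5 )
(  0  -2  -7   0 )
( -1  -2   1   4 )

-2096

Expand along row 3 (it has 2 zeros):
  − (-2) · M_32   where M_32 = det([-6 -7 -1; -3 5 -5; -1 1 4]) = -271
  + (-7) · M_33   where M_33 = det([-6 4 -1; -3 -4 -5; -1 -2 4]) = 222
det = (-1)·(-2)·(-271) + (+1)·(-7)·(222) = -2096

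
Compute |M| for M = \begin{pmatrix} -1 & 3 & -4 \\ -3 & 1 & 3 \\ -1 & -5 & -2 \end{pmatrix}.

|M| = -104

Expand along row 1:
  + (-1) · |1 3; -5 -2| = (-1)·(-2 − (-15)) = -13
  − 3 · |-3 3; -1 -2| = −3·(6 − (-3)) = -27
  + (-4) · |-3 1; -1 -5| = (-4)·(15 − (-1)) = -64
Sum: (-13) + (-27) + (-64) = -104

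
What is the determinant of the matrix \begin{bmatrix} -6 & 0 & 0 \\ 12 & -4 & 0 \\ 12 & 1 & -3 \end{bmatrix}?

The matrix is lower triangular, so the determinant is the product of the diagonal entries:
det = (-6) · (-4) · (-3) = -72

The determinant is -72.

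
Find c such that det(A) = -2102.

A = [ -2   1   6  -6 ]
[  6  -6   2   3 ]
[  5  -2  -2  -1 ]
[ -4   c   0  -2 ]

Expanding along the column containing c, det(A) is linear in c: det(A) = (250)·c + (-852).
Set (250)·c + (-852) = -2102  ⇒  (250)·c = -1250  ⇒  c = -5.

-5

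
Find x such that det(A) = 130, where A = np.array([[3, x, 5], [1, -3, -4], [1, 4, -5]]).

x = 2

Expanding along the column containing x, det(A) is linear in x: det(A) = (1)·x + (128).
Set (1)·x + (128) = 130  ⇒  (1)·x = 2  ⇒  x = 2.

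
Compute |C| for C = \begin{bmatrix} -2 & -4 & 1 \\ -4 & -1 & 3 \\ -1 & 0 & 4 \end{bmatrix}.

det(C) = -45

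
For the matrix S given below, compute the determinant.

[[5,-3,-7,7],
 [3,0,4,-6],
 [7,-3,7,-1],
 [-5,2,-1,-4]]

Expand along row 2 (it has 1 zero):
  − (3) · M_21   where M_21 = det([-3 -7 7; -3 7 -1; 2 -1 -4]) = 108
  − (4) · M_23   where M_23 = det([5 -3 7; 7 -3 -1; -5 2 -4]) = -36
  + (-6) · M_24   where M_24 = det([5 -3 -7; 7 -3 7; -5 2 -1]) = 36
det = (-1)·(3)·(108) + (-1)·(4)·(-36) + (+1)·(-6)·(36) = -396

-396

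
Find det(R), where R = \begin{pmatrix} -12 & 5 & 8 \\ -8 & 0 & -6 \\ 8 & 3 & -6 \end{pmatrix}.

-888

Expand along column 2:
  − 5 · |-8 -6; 8 -6| = −5·(48 − (-48)) = -480
  − 3 · |-12 8; -8 -6| = −3·(72 − (-64)) = -408
Sum: (-480) + (-408) = -888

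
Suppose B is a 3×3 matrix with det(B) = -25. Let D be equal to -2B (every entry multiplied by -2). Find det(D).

|D| = 200

For a 3×3 matrix, det(-2B) = (-2)^3·det(B) = -8·det(B).
det(D) = (-8)·(-25) = 200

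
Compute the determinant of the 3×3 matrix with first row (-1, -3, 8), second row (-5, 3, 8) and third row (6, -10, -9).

Expand along row 1:
  + (-1) · |3 8; -10 -9| = (-1)·(-27 − (-80)) = -53
  − (-3) · |-5 8; 6 -9| = −(-3)·(45 − 48) = -9
  + 8 · |-5 3; 6 -10| = 8·(50 − 18) = 256
Sum: (-53) + (-9) + (256) = 194

The determinant is 194.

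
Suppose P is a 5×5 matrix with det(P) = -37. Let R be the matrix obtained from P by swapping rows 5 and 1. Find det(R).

Swapping two rows multiplies the determinant by −1.
det(R) = (-1)·(-37) = 37

|R| = 37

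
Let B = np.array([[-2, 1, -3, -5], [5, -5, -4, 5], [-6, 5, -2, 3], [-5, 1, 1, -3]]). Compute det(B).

Expand along row 1:
  + (-2) · M_11   where M_11 = det([-5 -4 5; 5 -2 3; 1 1 -3]) = -52
  − (1) · M_12   where M_12 = det([5 -4 5; -6 -2 3; -5 1 -3]) = 67
  + (-3) · M_13   where M_13 = det([5 -5 5; -6 5 3; -5 1 -3]) = 170
  − (-5) · M_14   where M_14 = det([5 -5 -4; -6 5 -2; -5 1 1]) = -121
det = (+1)·(-2)·(-52) + (-1)·(1)·(67) + (+1)·(-3)·(170) + (-1)·(-5)·(-121) = -1078

-1078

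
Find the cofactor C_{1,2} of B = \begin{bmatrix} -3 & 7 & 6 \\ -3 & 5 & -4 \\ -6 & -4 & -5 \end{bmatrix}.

Delete row 1 and column 2; the remaining 2×2 submatrix is [-3 -4; -6 -5].
Its determinant is (-3)·(-5) − (-4)·(-6) = -9.
The cofactor carries sign (−1)^(1+2) = −1, so C_{1,2} = −(-9) = 9.

9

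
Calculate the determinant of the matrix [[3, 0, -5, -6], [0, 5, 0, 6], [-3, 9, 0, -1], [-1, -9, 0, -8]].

Expand along column 3 (it has 3 zeros):
  + (-5) · M_13   where M_13 = det([0 5 6; -3 9 -1; -1 -9 -8]) = 101
det = (+1)·(-5)·(101) = -505

The determinant is -505.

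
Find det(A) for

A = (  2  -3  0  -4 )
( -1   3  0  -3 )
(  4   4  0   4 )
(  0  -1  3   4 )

The determinant is -408.

Expand along column 3 (it has 3 zeros):
  − (3) · M_43   where M_43 = det([2 -3 -4; -1 3 -3; 4 4 4]) = 136
det = (-1)·(3)·(136) = -408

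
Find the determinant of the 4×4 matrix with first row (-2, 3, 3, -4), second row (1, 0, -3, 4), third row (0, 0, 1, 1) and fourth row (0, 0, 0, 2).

The matrix is block upper-triangular with a 2×2 block and a 2×2 block on the diagonal, so its determinant equals the product of the determinants of the diagonal blocks.
det of the 2×2 block = -3
det of the 2×2 block = 2
det = (-3)·(2) = -6

The determinant is -6.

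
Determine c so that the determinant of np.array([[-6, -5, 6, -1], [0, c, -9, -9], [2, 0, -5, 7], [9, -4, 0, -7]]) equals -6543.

5

Expanding along the row containing c, det(B) is linear in c: det(B) = (207)·c + (-7578).
Set (207)·c + (-7578) = -6543  ⇒  (207)·c = 1035  ⇒  c = 5.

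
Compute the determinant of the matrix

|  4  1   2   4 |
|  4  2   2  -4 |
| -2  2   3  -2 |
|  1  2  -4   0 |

568

Expand along row 4 (it has 1 zero):
  − (1) · M_41   where M_41 = det([1 2 4; 2 2 -4; 2 3 -2]) = 8
  + (2) · M_42   where M_42 = det([4 2 4; 4 2 -4; -2 3 -2]) = 128
  − (-4) · M_43   where M_43 = det([4 1 4; 4 2 -4; -2 2 -2]) = 80
det = (-1)·(1)·(8) + (+1)·(2)·(128) + (-1)·(-4)·(80) = 568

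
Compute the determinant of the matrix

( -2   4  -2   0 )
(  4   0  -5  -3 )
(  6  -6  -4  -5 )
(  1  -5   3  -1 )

Expand along row 1 (it has 1 zero):
  + (-2) · M_11   where M_11 = det([0 -5 -3; -6 -4 -5; -5 3 -1]) = 19
  − (4) · M_12   where M_12 = det([4 -5 -3; 6 -4 -5; 1 3 -1]) = 5
  + (-2) · M_13   where M_13 = det([4 0 -3; 6 -6 -5; 1 -5 -1]) = -4
det = (+1)·(-2)·(19) + (-1)·(4)·(5) + (+1)·(-2)·(-4) = -50

-50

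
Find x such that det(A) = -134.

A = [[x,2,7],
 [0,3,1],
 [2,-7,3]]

x = -6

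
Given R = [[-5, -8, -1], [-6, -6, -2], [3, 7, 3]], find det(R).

Expand along row 1:
  + (-5) · |-6 -2; 7 3| = (-5)·(-18 − (-14)) = 20
  − (-8) · |-6 -2; 3 3| = −(-8)·(-18 − (-6)) = -96
  + (-1) · |-6 -6; 3 7| = (-1)·(-42 − (-18)) = 24
Sum: (20) + (-96) + (24) = -52

det(R) = -52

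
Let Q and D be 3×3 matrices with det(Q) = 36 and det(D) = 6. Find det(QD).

216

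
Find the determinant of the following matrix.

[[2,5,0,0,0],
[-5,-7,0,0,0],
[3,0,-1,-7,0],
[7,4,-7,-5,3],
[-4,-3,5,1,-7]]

The matrix is block lower-triangular with a 2×2 block and a 3×3 block on the diagonal, so its determinant equals the product of the determinants of the diagonal blocks.
det of the 2×2 block = 11
det of the 3×3 block = 206
det = (11)·(206) = 2266

2266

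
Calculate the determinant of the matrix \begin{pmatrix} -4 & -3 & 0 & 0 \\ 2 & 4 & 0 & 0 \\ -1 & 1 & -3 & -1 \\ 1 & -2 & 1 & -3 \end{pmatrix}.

The determinant is -100.

The matrix is block lower-triangular with a 2×2 block and a 2×2 block on the diagonal, so its determinant equals the product of the determinants of the diagonal blocks.
det of the 2×2 block = -10
det of the 2×2 block = 10
det = (-10)·(10) = -100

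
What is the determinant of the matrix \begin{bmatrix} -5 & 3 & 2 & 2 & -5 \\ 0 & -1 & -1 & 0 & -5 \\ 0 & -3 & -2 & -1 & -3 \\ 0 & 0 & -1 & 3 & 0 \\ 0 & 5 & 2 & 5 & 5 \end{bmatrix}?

The determinant is 40.

Expand along column 1 (it has 4 zeros):
  + (-5) · M_11   where M_11 = det([-1 -1 0 -5; -3 -2 -1 -3; 0 -1 3 0; 5 2 5 5]) = -8
det = (+1)·(-5)·(-8) = 40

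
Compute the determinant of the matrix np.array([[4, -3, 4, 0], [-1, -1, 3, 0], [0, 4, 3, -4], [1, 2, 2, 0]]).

The determinant is -204.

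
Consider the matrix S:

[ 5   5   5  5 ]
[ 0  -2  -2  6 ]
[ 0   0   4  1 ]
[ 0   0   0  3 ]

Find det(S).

|S| = -120

S is upper triangular, so det(S) is the product of the diagonal entries:
det = (5) · (-2) · (4) · (3) = -120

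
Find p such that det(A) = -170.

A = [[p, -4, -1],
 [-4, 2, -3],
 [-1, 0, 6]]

-5

Expanding along the column containing p, det(A) is linear in p: det(A) = (12)·p + (-110).
Set (12)·p + (-110) = -170  ⇒  (12)·p = -60  ⇒  p = -5.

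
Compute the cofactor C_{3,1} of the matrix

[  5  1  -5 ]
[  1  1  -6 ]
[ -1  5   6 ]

-1

Delete row 3 and column 1; the remaining 2×2 submatrix is [1 -5; 1 -6].
Its determinant is 1·(-6) − (-5)·1 = -1.
The cofactor carries sign (−1)^(3+1) = +1, so C_{3,1} = +(-1) = -1.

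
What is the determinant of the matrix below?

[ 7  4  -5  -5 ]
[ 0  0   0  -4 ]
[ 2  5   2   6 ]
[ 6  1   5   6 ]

Expand along row 2 (it has 3 zeros):
  + (-4) · M_24   where M_24 = det([7 4 -5; 2 5 2; 6 1 5]) = 309
det = (+1)·(-4)·(309) = -1236

-1236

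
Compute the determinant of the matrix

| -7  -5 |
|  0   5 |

det = (-7)·5 − (-5)·0 = -35 − 0 = -35

-35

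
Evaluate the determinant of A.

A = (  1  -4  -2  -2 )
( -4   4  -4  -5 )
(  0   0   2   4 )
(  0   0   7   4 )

The determinant is 240.

A is block upper-triangular with a 2×2 block and a 2×2 block on the diagonal, so its determinant equals the product of the determinants of the diagonal blocks.
det of the 2×2 block = -12
det of the 2×2 block = -20
det = (-12)·(-20) = 240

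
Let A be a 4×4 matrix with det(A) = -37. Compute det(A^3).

-50653

det(A^3) = (det A)^3 = (-37)^3 = -50653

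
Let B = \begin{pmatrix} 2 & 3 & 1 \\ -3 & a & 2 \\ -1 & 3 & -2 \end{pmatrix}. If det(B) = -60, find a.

Expanding along the column containing a, det(B) is linear in a: det(B) = (-3)·a + (-45).
Set (-3)·a + (-45) = -60  ⇒  (-3)·a = -15  ⇒  a = 5.

a = 5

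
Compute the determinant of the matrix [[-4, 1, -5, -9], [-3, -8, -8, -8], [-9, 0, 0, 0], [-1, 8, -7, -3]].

6048

Expand along row 3 (it has 3 zeros):
  + (-9) · M_31   where M_31 = det([1 -5 -9; -8 -8 -8; 8 -7 -3]) = -672
det = (+1)·(-9)·(-672) = 6048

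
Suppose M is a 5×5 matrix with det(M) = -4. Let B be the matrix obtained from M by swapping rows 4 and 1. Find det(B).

4

Swapping two rows multiplies the determinant by −1.
det(B) = (-1)·(-4) = 4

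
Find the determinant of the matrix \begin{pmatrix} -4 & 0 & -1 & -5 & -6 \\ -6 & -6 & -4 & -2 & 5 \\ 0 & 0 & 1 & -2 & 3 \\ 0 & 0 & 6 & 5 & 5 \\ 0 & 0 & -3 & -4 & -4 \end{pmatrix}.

-1080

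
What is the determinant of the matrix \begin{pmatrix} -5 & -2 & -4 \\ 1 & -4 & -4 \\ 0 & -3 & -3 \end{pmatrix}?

Expand along row 3:
  − (-3) · |-5 -4; 1 -4| = −(-3)·(20 − (-4)) = 72
  + (-3) · |-5 -2; 1 -4| = (-3)·(20 − (-2)) = -66
Sum: (72) + (-66) = 6

6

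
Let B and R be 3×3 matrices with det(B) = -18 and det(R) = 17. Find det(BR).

det(BR) = det(B)·det(R) = (-18)·(17) = -306

|BR| = -306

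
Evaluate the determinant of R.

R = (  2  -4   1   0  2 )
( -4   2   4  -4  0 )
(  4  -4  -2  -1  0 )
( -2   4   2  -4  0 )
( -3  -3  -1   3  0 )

-464

Expand along column 5 (it has 4 zeros):
  + (2) · M_15   where M_15 = det([-4 2 4 -4; 4 -4 -2 -1; -2 4 2 -4; -3 -3 -1 3]) = -232
det = (+1)·(2)·(-232) = -464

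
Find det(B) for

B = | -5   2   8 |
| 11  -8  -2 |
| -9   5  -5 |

|B| = -240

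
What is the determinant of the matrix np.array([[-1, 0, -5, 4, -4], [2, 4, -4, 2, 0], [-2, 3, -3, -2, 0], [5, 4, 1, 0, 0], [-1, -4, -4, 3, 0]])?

1120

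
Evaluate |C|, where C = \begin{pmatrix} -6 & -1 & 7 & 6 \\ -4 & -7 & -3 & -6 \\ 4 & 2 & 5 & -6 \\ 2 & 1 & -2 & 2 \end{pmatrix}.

Expand along row 1:
  + (-6) · M_11   where M_11 = det([-7 -3 -6; 2 5 -6; 1 -2 2]) = 98
  − (-1) · M_12   where M_12 = det([-4 -3 -6; 4 5 -6; 2 -2 2]) = 176
  + (7) · M_13   where M_13 = det([-4 -7 -6; 4 2 -6; 2 1 2]) = 100
  − (6) · M_14   where M_14 = det([-4 -7 -3; 4 2 5; 2 1 -2]) = -90
det = (+1)·(-6)·(98) + (-1)·(-1)·(176) + (+1)·(7)·(100) + (-1)·(6)·(-90) = 828

det(C) = 828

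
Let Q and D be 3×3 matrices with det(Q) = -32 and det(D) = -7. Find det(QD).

det(QD) = 224

det(QD) = det(Q)·det(D) = (-32)·(-7) = 224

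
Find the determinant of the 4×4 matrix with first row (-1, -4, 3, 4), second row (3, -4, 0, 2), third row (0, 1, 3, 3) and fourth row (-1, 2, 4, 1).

-143

Expand along row 2 (it has 1 zero):
  − (3) · M_21   where M_21 = det([-4 3 4; 1 3 3; 2 4 1]) = 43
  + (-4) · M_22   where M_22 = det([-1 3 4; 0 3 3; -1 4 1]) = 12
  + (2) · M_24   where M_24 = det([-1 -4 3; 0 1 3; -1 2 4]) = 17
det = (-1)·(3)·(43) + (+1)·(-4)·(12) + (+1)·(2)·(17) = -143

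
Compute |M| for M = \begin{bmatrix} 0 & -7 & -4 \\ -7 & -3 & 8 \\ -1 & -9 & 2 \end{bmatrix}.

Expand along column 1:
  − (-7) · |-7 -4; -9 2| = −(-7)·(-14 − 36) = -350
  + (-1) · |-7 -4; -3 8| = (-1)·(-56 − 12) = 68
Sum: (-350) + (68) = -282

det(M) = -282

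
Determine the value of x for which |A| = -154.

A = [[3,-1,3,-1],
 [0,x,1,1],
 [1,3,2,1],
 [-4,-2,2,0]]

8

Expanding along the row containing x, det(A) is linear in x: det(A) = (-28)·x + (70).
Set (-28)·x + (70) = -154  ⇒  (-28)·x = -224  ⇒  x = 8.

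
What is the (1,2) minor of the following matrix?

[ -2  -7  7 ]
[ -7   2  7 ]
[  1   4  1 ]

-14

Delete row 1 and column 2; the remaining 2×2 submatrix is [-7 7; 1 1].
Its determinant is (-7)·1 − 7·1 = -14.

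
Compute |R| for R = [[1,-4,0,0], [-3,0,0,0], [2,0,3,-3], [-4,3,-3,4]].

R is block lower-triangular with a 2×2 block and a 2×2 block on the diagonal, so its determinant equals the product of the determinants of the diagonal blocks.
det of the 2×2 block = -12
det of the 2×2 block = 3
det = (-12)·(3) = -36

The determinant is -36.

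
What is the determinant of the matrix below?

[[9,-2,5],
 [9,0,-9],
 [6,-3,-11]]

Expand along row 2:
  − 9 · |-2 5; -3 -11| = −9·(22 − (-15)) = -333
  − (-9) · |9 -2; 6 -3| = −(-9)·(-27 − (-12)) = -135
Sum: (-333) + (-135) = -468

-468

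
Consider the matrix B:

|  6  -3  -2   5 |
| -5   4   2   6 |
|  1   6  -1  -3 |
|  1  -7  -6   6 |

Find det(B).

Expand along row 1:
  + (6) · M_11   where M_11 = det([4 2 6; 6 -1 -3; -7 -6 6]) = -384
  − (-3) · M_12   where M_12 = det([-5 2 6; 1 -1 -3; 1 -6 6]) = 72
  + (-2) · M_13   where M_13 = det([-5 4 6; 1 6 -3; 1 -7 6]) = -189
  − (5) · M_14   where M_14 = det([-5 4 2; 1 6 -1; 1 -7 -6]) = 209
det = (+1)·(6)·(-384) + (-1)·(-3)·(72) + (+1)·(-2)·(-189) + (-1)·(5)·(209) = -2755

|B| = -2755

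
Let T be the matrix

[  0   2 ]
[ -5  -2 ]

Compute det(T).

The determinant is 10.

det(T) = 0·(-2) − 2·(-5) = 0 − (-10) = 10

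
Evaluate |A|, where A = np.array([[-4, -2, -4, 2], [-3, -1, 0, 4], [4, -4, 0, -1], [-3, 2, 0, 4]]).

det(A) = -156

Expand along column 3 (it has 3 zeros):
  + (-4) · M_13   where M_13 = det([-3 -1 4; 4 -4 -1; -3 2 4]) = 39
det = (+1)·(-4)·(39) = -156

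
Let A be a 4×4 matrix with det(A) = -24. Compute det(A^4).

331776

det(A^4) = (det A)^4 = (-24)^4 = 331776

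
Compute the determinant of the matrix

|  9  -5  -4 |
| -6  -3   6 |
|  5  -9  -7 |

Expand along column 1:
  + 9 · |-3 6; -9 -7| = 9·(21 − (-54)) = 675
  − (-6) · |-5 -4; -9 -7| = −(-6)·(35 − 36) = -6
  + 5 · |-5 -4; -3 6| = 5·(-30 − 12) = -210
Sum: (675) + (-6) + (-210) = 459

The determinant is 459.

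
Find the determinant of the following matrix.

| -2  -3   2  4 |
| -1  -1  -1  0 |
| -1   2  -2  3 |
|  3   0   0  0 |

-93

Expand along row 4 (it has 3 zeros):
  − (3) · M_41   where M_41 = det([-3 2 4; -1 -1 0; 2 -2 3]) = 31
det = (-1)·(3)·(31) = -93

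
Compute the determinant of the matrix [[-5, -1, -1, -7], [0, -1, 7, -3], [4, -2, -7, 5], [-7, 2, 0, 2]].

Expand along row 2 (it has 1 zero):
  + (-1) · M_22   where M_22 = det([-5 -1 -7; 4 -7 5; -7 0 2]) = 456
  − (7) · M_23   where M_23 = det([-5 -1 -7; 4 -2 5; -7 2 2]) = 155
  + (-3) · M_24   where M_24 = det([-5 -1 -1; 4 -2 -7; -7 2 0]) = -113
det = (+1)·(-1)·(456) + (-1)·(7)·(155) + (+1)·(-3)·(-113) = -1202

-1202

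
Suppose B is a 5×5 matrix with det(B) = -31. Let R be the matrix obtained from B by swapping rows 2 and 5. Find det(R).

|R| = 31

Swapping two rows multiplies the determinant by −1.
det(R) = (-1)·(-31) = 31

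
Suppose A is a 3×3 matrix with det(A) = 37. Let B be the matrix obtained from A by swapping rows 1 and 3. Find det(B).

Swapping two rows multiplies the determinant by −1.
det(B) = (-1)·(37) = -37

The determinant is -37.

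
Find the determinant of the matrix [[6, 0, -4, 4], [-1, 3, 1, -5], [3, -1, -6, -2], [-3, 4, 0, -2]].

The determinant is -644.

Expand along row 1 (it has 1 zero):
  + (6) · M_11   where M_11 = det([3 1 -5; -1 -6 -2; 4 0 -2]) = -94
  + (-4) · M_13   where M_13 = det([-1 3 -5; 3 -1 -2; -3 4 -2]) = -19
  − (4) · M_14   where M_14 = det([-1 3 1; 3 -1 -6; -3 4 0]) = 39
det = (+1)·(6)·(-94) + (+1)·(-4)·(-19) + (-1)·(4)·(39) = -644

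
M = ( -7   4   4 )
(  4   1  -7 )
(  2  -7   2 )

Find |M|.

|M| = 121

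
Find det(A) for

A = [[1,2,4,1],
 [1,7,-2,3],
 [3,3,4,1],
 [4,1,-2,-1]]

Expand along row 1:
  + (1) · M_11   where M_11 = det([7 -2 3; 3 4 1; 1 -2 -1]) = -52
  − (2) · M_12   where M_12 = det([1 -2 3; 3 4 1; 4 -2 -1]) = -82
  + (4) · M_13   where M_13 = det([1 7 3; 3 3 1; 4 1 -1]) = 18
  − (1) · M_14   where M_14 = det([1 7 -2; 3 3 4; 4 1 -2]) = 162
det = (+1)·(1)·(-52) + (-1)·(2)·(-82) + (+1)·(4)·(18) + (-1)·(1)·(162) = 22

22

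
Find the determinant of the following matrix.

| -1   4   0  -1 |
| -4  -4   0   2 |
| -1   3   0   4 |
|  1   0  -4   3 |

376

Expand along column 3 (it has 3 zeros):
  − (-4) · M_43   where M_43 = det([-1 4 -1; -4 -4 2; -1 3 4]) = 94
det = (-1)·(-4)·(94) = 376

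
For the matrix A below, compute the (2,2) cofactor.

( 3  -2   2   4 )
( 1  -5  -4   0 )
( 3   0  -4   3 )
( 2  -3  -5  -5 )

Delete row 2 and column 2; the remaining 3×3 submatrix is [3 2 4; 3 -4 3; 2 -5 -5].
Its determinant is 119.
The cofactor carries sign (−1)^(2+2) = +1, so C_{2,2} = +(119) = 119.

119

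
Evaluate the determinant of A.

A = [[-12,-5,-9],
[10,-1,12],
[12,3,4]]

Expand along row 1:
  + (-12) · |-1 12; 3 4| = (-12)·(-4 − 36) = 480
  − (-5) · |10 12; 12 4| = −(-5)·(40 − 144) = -520
  + (-9) · |10 -1; 12 3| = (-9)·(30 − (-12)) = -378
Sum: (480) + (-520) + (-378) = -418

-418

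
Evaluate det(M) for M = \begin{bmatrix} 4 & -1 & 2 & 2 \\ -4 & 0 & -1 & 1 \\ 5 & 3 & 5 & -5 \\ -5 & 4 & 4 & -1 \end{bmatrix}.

|M| = -69

Expand along row 2 (it has 1 zero):
  − (-4) · M_21   where M_21 = det([-1 2 2; 3 5 -5; 4 4 -1]) = -65
  − (-1) · M_23   where M_23 = det([4 -1 2; 5 3 -5; -5 4 -1]) = 108
  + (1) · M_24   where M_24 = det([4 -1 2; 5 3 5; -5 4 4]) = 83
det = (-1)·(-4)·(-65) + (-1)·(-1)·(108) + (+1)·(1)·(83) = -69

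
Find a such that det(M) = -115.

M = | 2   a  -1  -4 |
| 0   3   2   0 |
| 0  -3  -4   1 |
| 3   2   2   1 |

Expanding along the row containing a, det(M) is linear in a: det(M) = (-6)·a + (-97).
Set (-6)·a + (-97) = -115  ⇒  (-6)·a = -18  ⇒  a = 3.

a = 3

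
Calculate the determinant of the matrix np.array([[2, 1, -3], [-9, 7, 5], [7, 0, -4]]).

Expand along column 2:
  − 1 · |-9 5; 7 -4| = −1·(36 − 35) = -1
  + 7 · |2 -3; 7 -4| = 7·(-8 − (-21)) = 91
Sum: (-1) + (91) = 90

90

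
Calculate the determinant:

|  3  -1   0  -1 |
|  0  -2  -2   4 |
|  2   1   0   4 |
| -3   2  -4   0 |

Expand along column 3 (it has 2 zeros):
  − (-2) · M_23   where M_23 = det([3 -1 -1; 2 1 4; -3 2 0]) = -19
  − (-4) · M_43   where M_43 = det([3 -1 -1; 0 -2 4; 2 1 4]) = -48
det = (-1)·(-2)·(-19) + (-1)·(-4)·(-48) = -230

-230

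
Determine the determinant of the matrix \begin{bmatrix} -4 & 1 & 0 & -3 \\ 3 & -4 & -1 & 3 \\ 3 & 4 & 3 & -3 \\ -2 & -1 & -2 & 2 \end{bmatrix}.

-20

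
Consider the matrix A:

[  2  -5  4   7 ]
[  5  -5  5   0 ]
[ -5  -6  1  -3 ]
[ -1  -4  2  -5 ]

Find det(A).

190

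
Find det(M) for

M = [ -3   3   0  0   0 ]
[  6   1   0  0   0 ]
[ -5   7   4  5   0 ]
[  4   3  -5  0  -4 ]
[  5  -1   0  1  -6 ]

The determinant is 2814.

M is block lower-triangular with a 2×2 block and a 3×3 block on the diagonal, so its determinant equals the product of the determinants of the diagonal blocks.
det of the 2×2 block = -21
det of the 3×3 block = -134
det = (-21)·(-134) = 2814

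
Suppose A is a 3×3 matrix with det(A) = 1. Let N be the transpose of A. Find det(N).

det(Aᵀ) = det(A).
det(N) = (1)·(1) = 1

|N| = 1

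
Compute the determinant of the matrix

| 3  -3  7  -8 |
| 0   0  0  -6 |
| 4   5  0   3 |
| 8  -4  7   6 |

1218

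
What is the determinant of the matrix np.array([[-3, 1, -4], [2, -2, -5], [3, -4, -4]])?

37

Expand along row 1:
  + (-3) · |-2 -5; -4 -4| = (-3)·(8 − 20) = 36
  − 1 · |2 -5; 3 -4| = −1·(-8 − (-15)) = -7
  + (-4) · |2 -2; 3 -4| = (-4)·(-8 − (-6)) = 8
Sum: (36) + (-7) + (8) = 37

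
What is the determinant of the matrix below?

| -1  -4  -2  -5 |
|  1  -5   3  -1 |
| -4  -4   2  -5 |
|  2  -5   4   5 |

465

Expand along row 1:
  + (-1) · M_11   where M_11 = det([-5 3 -1; -4 2 -5; -5 4 5]) = -9
  − (-4) · M_12   where M_12 = det([1 3 -1; -4 2 -5; 2 4 5]) = 80
  + (-2) · M_13   where M_13 = det([1 -5 -1; -4 -4 -5; 2 -5 5]) = -123
  − (-5) · M_14   where M_14 = det([1 -5 3; -4 -4 2; 2 -5 4]) = -22
det = (+1)·(-1)·(-9) + (-1)·(-4)·(80) + (+1)·(-2)·(-123) + (-1)·(-5)·(-22) = 465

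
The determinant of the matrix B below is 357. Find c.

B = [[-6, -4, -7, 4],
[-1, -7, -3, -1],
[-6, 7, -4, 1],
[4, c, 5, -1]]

Expanding along the row containing c, det(B) is linear in c: det(B) = (-63)·c + (231).
Set (-63)·c + (231) = 357  ⇒  (-63)·c = 126  ⇒  c = -2.

-2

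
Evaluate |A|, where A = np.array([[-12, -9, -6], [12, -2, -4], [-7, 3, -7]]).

The determinant is -1452.

Expand along row 1:
  + (-12) · |-2 -4; 3 -7| = (-12)·(14 − (-12)) = -312
  − (-9) · |12 -4; -7 -7| = −(-9)·(-84 − 28) = -1008
  + (-6) · |12 -2; -7 3| = (-6)·(36 − 14) = -132
Sum: (-312) + (-1008) + (-132) = -1452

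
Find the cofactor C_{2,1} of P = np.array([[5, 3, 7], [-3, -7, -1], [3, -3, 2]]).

Delete row 2 and column 1; the remaining 2×2 submatrix is [3 7; -3 2].
Its determinant is 3·2 − 7·(-3) = 27.
The cofactor carries sign (−1)^(2+1) = −1, so C_{2,1} = −(27) = -27.

-27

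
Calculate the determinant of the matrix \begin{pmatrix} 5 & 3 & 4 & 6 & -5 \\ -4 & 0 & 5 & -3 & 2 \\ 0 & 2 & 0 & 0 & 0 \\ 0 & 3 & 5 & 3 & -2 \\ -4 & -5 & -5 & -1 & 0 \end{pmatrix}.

Expand along row 3 (it has 4 zeros):
  − (2) · M_32   where M_32 = det([5 4 6 -5; -4 5 -3 2; 0 5 3 -2; -4 -5 -1 0]) = -212
det = (-1)·(2)·(-212) = 424

424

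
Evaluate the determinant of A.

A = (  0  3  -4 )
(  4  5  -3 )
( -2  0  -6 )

det(A) = 50

Expand along row 1:
  − 3 · |4 -3; -2 -6| = −3·(-24 − 6) = 90
  + (-4) · |4 5; -2 0| = (-4)·(0 − (-10)) = -40
Sum: (90) + (-40) = 50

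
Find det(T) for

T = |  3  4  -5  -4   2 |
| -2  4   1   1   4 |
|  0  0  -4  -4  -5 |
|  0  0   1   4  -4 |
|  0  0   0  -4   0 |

T is block upper-triangular with a 2×2 block and a 3×3 block on the diagonal, so its determinant equals the product of the determinants of the diagonal blocks.
det of the 2×2 block = 20
det of the 3×3 block = 84
det = (20)·(84) = 1680

1680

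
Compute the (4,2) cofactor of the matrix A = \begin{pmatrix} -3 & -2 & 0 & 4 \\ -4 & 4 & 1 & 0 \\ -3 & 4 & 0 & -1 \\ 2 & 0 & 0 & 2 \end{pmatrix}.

Delete row 4 and column 2; the remaining 3×3 submatrix is [-3 0 4; -4 1 0; -3 0 -1].
Its determinant is 15.
The cofactor carries sign (−1)^(4+2) = +1, so C_{4,2} = +(15) = 15.

15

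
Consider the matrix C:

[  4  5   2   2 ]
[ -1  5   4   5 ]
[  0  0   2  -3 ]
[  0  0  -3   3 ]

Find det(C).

C is block upper-triangular with a 2×2 block and a 2×2 block on the diagonal, so its determinant equals the product of the determinants of the diagonal blocks.
det of the 2×2 block = 25
det of the 2×2 block = -3
det = (25)·(-3) = -75

|C| = -75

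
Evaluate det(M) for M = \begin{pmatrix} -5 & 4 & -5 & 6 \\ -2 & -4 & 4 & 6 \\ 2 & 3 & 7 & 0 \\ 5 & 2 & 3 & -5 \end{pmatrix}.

Expand along row 3 (it has 1 zero):
  + (2) · M_31   where M_31 = det([4 -5 6; -4 4 6; 2 3 -5]) = -232
  − (3) · M_32   where M_32 = det([-5 -5 6; -2 4 6; 5 3 -5]) = -66
  + (7) · M_33   where M_33 = det([-5 4 6; -2 -4 6; 5 2 -5]) = 136
det = (+1)·(2)·(-232) + (-1)·(3)·(-66) + (+1)·(7)·(136) = 686

686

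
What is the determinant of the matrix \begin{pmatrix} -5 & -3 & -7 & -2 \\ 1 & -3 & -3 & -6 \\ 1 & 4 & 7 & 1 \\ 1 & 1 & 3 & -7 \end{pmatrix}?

Expand along row 1:
  + (-5) · M_11   where M_11 = det([-3 -3 -6; 4 7 1; 1 3 -7]) = 39
  − (-3) · M_12   where M_12 = det([1 -3 -6; 1 7 1; 1 3 -7]) = -52
  + (-7) · M_13   where M_13 = det([1 -3 -6; 1 4 1; 1 1 -7]) = -35
  − (-2) · M_14   where M_14 = det([1 -3 -3; 1 4 7; 1 1 3]) = 2
det = (+1)·(-5)·(39) + (-1)·(-3)·(-52) + (+1)·(-7)·(-35) + (-1)·(-2)·(2) = -102

-102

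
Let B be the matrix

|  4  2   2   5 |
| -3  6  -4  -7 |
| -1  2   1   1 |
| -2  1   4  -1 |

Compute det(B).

Expand along row 1:
  + (4) · M_11   where M_11 = det([6 -4 -7; 2 1 1; 1 4 -1]) = -91
  − (2) · M_12   where M_12 = det([-3 -4 -7; -1 1 1; -2 4 -1]) = 41
  + (2) · M_13   where M_13 = det([-3 6 -7; -1 2 1; -2 1 -1]) = -30
  − (5) · M_14   where M_14 = det([-3 6 -4; -1 2 1; -2 1 4]) = -21
det = (+1)·(4)·(-91) + (-1)·(2)·(41) + (+1)·(2)·(-30) + (-1)·(5)·(-21) = -401

|B| = -401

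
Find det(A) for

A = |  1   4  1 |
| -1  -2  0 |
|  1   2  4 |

Expand along row 2:
  − (-1) · |4 1; 2 4| = −(-1)·(16 − 2) = 14
  + (-2) · |1 1; 1 4| = (-2)·(4 − 1) = -6
Sum: (14) + (-6) = 8

8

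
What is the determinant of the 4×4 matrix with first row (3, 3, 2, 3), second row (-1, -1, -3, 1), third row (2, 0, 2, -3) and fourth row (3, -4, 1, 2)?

-191

Expand along row 3 (it has 1 zero):
  + (2) · M_31   where M_31 = det([3 2 3; -1 -3 1; -4 1 2]) = -64
  + (2) · M_33   where M_33 = det([3 3 3; -1 -1 1; 3 -4 2]) = 42
  − (-3) · M_34   where M_34 = det([3 3 2; -1 -1 -3; 3 -4 1]) = -49
det = (+1)·(2)·(-64) + (+1)·(2)·(42) + (-1)·(-3)·(-49) = -191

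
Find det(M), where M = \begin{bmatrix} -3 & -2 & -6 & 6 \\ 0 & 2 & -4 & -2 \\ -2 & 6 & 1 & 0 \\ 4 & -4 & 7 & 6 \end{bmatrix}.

-1152

Expand along row 2 (it has 1 zero):
  + (2) · M_22   where M_22 = det([-3 -6 6; -2 1 0; 4 7 6]) = -198
  − (-4) · M_23   where M_23 = det([-3 -2 6; -2 6 0; 4 -4 6]) = -228
  + (-2) · M_24   where M_24 = det([-3 -2 -6; -2 6 1; 4 -4 7]) = -78
det = (+1)·(2)·(-198) + (-1)·(-4)·(-228) + (+1)·(-2)·(-78) = -1152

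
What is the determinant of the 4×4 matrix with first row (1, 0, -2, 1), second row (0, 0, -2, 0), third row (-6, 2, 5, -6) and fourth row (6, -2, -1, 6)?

0

Expand along row 2 (it has 3 zeros):
  − (-2) · M_23   where M_23 = det([1 0 1; -6 2 -6; 6 -2 6]) = 0
det = (-1)·(-2)·(0) = 0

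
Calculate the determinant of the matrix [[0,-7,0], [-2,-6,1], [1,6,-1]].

7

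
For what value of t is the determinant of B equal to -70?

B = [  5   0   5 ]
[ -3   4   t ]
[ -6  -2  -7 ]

Expanding along the row containing t, det(B) is linear in t: det(B) = (10)·t + (10).
Set (10)·t + (10) = -70  ⇒  (10)·t = -80  ⇒  t = -8.

-8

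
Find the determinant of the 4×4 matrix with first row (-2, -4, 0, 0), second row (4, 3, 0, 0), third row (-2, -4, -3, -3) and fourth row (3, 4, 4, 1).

The determinant is 90.

The matrix is block lower-triangular with a 2×2 block and a 2×2 block on the diagonal, so its determinant equals the product of the determinants of the diagonal blocks.
det of the 2×2 block = 10
det of the 2×2 block = 9
det = (10)·(9) = 90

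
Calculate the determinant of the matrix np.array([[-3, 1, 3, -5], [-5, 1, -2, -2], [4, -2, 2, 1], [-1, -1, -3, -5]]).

Expand along row 1:
  + (-3) · M_11   where M_11 = det([1 -2 -2; -2 2 1; -1 -3 -5]) = -1
  − (1) · M_12   where M_12 = det([-5 -2 -2; 4 2 1; -1 -3 -5]) = 17
  + (3) · M_13   where M_13 = det([-5 1 -2; 4 -2 1; -1 -1 -5]) = -24
  − (-5) · M_14   where M_14 = det([-5 1 -2; 4 -2 2; -1 -1 -3]) = -18
det = (+1)·(-3)·(-1) + (-1)·(1)·(17) + (+1)·(3)·(-24) + (-1)·(-5)·(-18) = -176

-176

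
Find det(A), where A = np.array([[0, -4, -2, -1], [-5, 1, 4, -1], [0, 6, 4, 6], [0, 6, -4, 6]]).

-720

Expand along column 1 (it has 3 zeros):
  − (-5) · M_21   where M_21 = det([-4 -2 -1; 6 4 6; 6 -4 6]) = -144
det = (-1)·(-5)·(-144) = -720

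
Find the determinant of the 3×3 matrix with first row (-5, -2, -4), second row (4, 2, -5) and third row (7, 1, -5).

The determinant is 95.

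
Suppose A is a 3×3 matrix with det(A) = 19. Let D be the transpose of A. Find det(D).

det(Aᵀ) = det(A).
det(D) = (1)·(19) = 19

|D| = 19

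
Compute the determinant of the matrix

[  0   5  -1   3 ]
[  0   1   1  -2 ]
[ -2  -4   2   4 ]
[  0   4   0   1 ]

Expand along column 1 (it has 3 zeros):
  + (-2) · M_31   where M_31 = det([5 -1 3; 1 1 -2; 4 0 1]) = 2
det = (+1)·(-2)·(2) = -4

-4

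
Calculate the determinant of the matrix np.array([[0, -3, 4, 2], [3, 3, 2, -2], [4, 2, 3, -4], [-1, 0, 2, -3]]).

Expand along row 1 (it has 1 zero):
  − (-3) · M_12   where M_12 = det([3 2 -2; 4 3 -4; -1 2 -3]) = 7
  + (4) · M_13   where M_13 = det([3 3 -2; 4 2 -4; -1 0 -3]) = 26
  − (2) · M_14   where M_14 = det([3 3 2; 4 2 3; -1 0 2]) = -17
det = (-1)·(-3)·(7) + (+1)·(4)·(26) + (-1)·(2)·(-17) = 159

The determinant is 159.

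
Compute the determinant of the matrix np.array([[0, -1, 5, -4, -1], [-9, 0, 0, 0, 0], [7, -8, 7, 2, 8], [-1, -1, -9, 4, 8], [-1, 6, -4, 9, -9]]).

Expand along row 2 (it has 4 zeros):
  − (-9) · M_21   where M_21 = det([-1 5 -4 -1; -8 7 2 8; -1 -9 4 8; 6 -4 9 -9]) = -353
det = (-1)·(-9)·(-353) = -3177

The determinant is -3177.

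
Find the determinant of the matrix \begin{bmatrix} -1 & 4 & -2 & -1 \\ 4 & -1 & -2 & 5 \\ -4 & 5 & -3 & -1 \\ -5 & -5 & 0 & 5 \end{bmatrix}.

Expand along row 4 (it has 1 zero):
  − (-5) · M_41   where M_41 = det([4 -2 -1; -1 -2 5; 5 -3 -1]) = 7
  + (-5) · M_42   where M_42 = det([-1 -2 -1; 4 -2 5; -4 -3 -1]) = 35
  + (5) · M_44   where M_44 = det([-1 4 -2; 4 -1 -2; -4 5 -3]) = 35
det = (-1)·(-5)·(7) + (+1)·(-5)·(35) + (+1)·(5)·(35) = 35

35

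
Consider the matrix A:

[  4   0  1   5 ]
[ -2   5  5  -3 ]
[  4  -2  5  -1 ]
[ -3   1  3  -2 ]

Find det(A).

Expand along row 1 (it has 1 zero):
  + (4) · M_11   where M_11 = det([5 5 -3; -2 5 -1; 1 3 -2]) = -27
  + (1) · M_13   where M_13 = det([-2 5 -3; 4 -2 -1; -3 1 -2]) = 51
  − (5) · M_14   where M_14 = det([-2 5 5; 4 -2 5; -3 1 3]) = -123
det = (+1)·(4)·(-27) + (+1)·(1)·(51) + (-1)·(5)·(-123) = 558

det(A) = 558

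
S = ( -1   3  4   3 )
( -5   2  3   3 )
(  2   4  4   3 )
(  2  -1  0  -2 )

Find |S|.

Expand along row 4 (it has 1 zero):
  − (2) · M_41   where M_41 = det([3 4 3; 2 3 3; 4 4 3]) = 3
  + (-1) · M_42   where M_42 = det([-1 4 3; -5 3 3; 2 4 3]) = 9
  + (-2) · M_44   where M_44 = det([-1 3 4; -5 2 3; 2 4 4]) = -14
det = (-1)·(2)·(3) + (+1)·(-1)·(9) + (+1)·(-2)·(-14) = 13

13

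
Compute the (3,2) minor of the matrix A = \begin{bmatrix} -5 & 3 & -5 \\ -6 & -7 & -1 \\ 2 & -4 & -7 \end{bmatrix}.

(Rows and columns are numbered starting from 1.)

The minor is -25.

Delete row 3 and column 2; the remaining 2×2 submatrix is [-5 -5; -6 -1].
Its determinant is (-5)·(-1) − (-5)·(-6) = -25.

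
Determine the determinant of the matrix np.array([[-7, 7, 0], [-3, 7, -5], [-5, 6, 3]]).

Expand along column 3:
  − (-5) · |-7 7; -5 6| = −(-5)·(-42 − (-35)) = -35
  + 3 · |-7 7; -3 7| = 3·(-49 − (-21)) = -84
Sum: (-35) + (-84) = -119

The determinant is -119.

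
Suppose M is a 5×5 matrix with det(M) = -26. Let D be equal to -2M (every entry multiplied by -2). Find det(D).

For a 5×5 matrix, det(-2M) = (-2)^5·det(M) = -32·det(M).
det(D) = (-32)·(-26) = 832

det(D) = 832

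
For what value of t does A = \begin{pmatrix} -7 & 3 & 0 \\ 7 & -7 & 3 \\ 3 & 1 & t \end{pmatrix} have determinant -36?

t = -3

Expanding along the column containing t, det(A) is linear in t: det(A) = (28)·t + (48).
Set (28)·t + (48) = -36  ⇒  (28)·t = -84  ⇒  t = -3.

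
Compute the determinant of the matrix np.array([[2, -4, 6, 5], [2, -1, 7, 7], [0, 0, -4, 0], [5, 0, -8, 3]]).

388

Expand along row 3 (it has 3 zeros):
  + (-4) · M_33   where M_33 = det([2 -4 5; 2 -1 7; 5 0 3]) = -97
det = (+1)·(-4)·(-97) = 388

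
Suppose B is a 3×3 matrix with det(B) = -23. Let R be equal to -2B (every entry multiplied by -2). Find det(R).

184

For a 3×3 matrix, det(-2B) = (-2)^3·det(B) = -8·det(B).
det(R) = (-8)·(-23) = 184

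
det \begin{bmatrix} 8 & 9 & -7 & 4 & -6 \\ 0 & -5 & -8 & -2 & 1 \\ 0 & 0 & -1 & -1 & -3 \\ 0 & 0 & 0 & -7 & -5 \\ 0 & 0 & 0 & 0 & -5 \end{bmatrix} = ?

1400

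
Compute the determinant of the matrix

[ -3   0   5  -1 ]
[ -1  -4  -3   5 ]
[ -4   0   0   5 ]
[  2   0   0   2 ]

Expand along column 2 (it has 3 zeros):
  + (-4) · M_22   where M_22 = det([-3 5 -1; -4 0 5; 2 0 2]) = 90
det = (+1)·(-4)·(90) = -360

-360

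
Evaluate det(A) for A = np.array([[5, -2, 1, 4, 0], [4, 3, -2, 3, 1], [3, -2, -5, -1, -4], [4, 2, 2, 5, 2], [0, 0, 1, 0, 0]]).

Expand along row 5 (it has 4 zeros):
  + (1) · M_53   where M_53 = det([5 -2 4 0; 4 3 3 1; 3 -2 -1 -4; 4 2 5 2]) = 76
det = (+1)·(1)·(76) = 76

|A| = 76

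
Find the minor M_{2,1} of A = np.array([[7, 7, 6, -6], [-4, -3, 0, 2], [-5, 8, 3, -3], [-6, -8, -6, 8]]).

The minor is -54.

Delete row 2 and column 1; the remaining 3×3 submatrix is [7 6 -6; 8 3 -3; -8 -6 8].
Its determinant is -54.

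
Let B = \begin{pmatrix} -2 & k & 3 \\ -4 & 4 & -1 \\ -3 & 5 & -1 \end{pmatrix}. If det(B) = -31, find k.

Expanding along the column containing k, det(B) is linear in k: det(B) = (-1)·k + (-26).
Set (-1)·k + (-26) = -31  ⇒  (-1)·k = -5  ⇒  k = 5.

k = 5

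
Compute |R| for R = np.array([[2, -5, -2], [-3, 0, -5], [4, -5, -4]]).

The determinant is 80.

Expand along column 2:
  − (-5) · |-3 -5; 4 -4| = −(-5)·(12 − (-20)) = 160
  − (-5) · |2 -2; -3 -5| = −(-5)·(-10 − 6) = -80
Sum: (160) + (-80) = 80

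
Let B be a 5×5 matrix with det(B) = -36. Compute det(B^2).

det(B^2) = (det B)^2 = (-36)^2 = 1296

The determinant is 1296.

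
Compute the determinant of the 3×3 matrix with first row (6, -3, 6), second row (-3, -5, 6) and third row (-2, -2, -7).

The determinant is 357.

Expand along row 1:
  + 6 · |-5 6; -2 -7| = 6·(35 − (-12)) = 282
  − (-3) · |-3 6; -2 -7| = −(-3)·(21 − (-12)) = 99
  + 6 · |-3 -5; -2 -2| = 6·(6 − 10) = -24
Sum: (282) + (99) + (-24) = 357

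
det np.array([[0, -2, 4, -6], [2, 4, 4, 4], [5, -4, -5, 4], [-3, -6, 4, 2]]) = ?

The determinant is -2816.

Expand along row 1 (it has 1 zero):
  − (-2) · M_12   where M_12 = det([2 4 4; 5 -5 4; -3 4 2]) = -120
  + (4) · M_13   where M_13 = det([2 4 4; 5 -4 4; -3 -6 2]) = -224
  − (-6) · M_14   where M_14 = det([2 4 4; 5 -4 -5; -3 -6 4]) = -280
det = (-1)·(-2)·(-120) + (+1)·(4)·(-224) + (-1)·(-6)·(-280) = -2816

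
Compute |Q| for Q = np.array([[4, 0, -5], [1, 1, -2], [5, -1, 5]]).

det(Q) = 42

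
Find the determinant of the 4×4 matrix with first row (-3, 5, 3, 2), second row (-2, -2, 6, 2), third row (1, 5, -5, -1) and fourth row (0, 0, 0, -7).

-112

Expand along row 4 (it has 3 zeros):
  + (-7) · M_44   where M_44 = det([-3 5 3; -2 -2 6; 1 5 -5]) = 16
det = (+1)·(-7)·(16) = -112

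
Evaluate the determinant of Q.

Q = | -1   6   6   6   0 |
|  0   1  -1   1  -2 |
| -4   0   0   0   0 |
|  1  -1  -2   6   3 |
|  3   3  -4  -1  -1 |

|Q| = 2784

Expand along row 3 (it has 4 zeros):
  + (-4) · M_31   where M_31 = det([6 6 6 0; 1 -1 1 -2; -1 -2 6 3; 3 -4 -1 -1]) = -696
det = (+1)·(-4)·(-696) = 2784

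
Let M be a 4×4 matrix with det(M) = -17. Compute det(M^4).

83521

det(M^4) = (det M)^4 = (-17)^4 = 83521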